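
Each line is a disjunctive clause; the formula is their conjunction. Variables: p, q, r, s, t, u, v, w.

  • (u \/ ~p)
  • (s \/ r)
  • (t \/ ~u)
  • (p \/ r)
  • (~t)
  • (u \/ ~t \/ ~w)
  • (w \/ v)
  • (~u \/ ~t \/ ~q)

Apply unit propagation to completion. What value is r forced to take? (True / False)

True

(~t) is a unit clause: t = False.
In (~u \/ t), t is now false; ~u must hold, so u = False.
(~p \/ u): since u = False, the clause reduces to (~p). p = False.
(p \/ r): since p = False, the clause reduces to (r). r = True.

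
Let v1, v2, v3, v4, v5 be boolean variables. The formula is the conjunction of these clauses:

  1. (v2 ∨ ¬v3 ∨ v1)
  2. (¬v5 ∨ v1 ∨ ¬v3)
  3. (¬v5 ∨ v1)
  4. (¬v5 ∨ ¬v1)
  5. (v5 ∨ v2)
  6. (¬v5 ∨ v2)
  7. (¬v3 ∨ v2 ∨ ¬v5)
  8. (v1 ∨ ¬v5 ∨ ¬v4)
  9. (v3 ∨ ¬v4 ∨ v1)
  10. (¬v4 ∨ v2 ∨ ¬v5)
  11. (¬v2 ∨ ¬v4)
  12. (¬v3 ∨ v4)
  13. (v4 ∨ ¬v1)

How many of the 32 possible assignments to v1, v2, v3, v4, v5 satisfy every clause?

1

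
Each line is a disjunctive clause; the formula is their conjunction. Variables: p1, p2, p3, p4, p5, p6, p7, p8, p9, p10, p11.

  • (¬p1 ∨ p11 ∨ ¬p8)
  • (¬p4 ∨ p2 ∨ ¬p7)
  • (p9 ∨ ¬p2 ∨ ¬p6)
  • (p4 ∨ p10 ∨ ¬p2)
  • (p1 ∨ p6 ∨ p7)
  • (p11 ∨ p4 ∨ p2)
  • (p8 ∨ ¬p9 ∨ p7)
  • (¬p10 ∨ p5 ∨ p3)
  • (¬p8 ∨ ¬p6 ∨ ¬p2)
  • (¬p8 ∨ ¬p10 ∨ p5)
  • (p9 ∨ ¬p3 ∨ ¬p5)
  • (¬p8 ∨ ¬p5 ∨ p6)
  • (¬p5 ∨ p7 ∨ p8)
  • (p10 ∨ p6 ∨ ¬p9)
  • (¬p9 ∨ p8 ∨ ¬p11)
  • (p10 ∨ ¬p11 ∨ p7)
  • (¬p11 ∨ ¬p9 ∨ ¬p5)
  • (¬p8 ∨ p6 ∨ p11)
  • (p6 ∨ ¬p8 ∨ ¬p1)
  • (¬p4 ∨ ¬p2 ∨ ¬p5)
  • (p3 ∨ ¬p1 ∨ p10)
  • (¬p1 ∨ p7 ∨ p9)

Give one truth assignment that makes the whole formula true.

p1=0  p2=1  p3=0  p4=0  p5=1  p6=0  p7=1  p8=0  p9=1  p10=1  p11=0

Check each clause:
  1. (¬p8 ∨ ¬p1 ∨ p11) — ¬p8 is true.
  2. (¬p7 ∨ p2 ∨ ¬p4) — p2 is true.
  3. (p9 ∨ ¬p2 ∨ ¬p6) — p9 is true.
  4. (p10 ∨ ¬p2 ∨ p4) — p10 is true.
  5. (p6 ∨ p1 ∨ p7) — p7 is true.
  6. (p4 ∨ p11 ∨ p2) — p2 is true.
  7. (p8 ∨ ¬p9 ∨ p7) — p7 is true.
  8. (p5 ∨ ¬p10 ∨ p3) — p5 is true.
  9. (¬p8 ∨ ¬p2 ∨ ¬p6) — ¬p8 is true.
  10. (p5 ∨ ¬p10 ∨ ¬p8) — ¬p8 is true.
  11. (p9 ∨ ¬p5 ∨ ¬p3) — p9 is true.
  12. (p6 ∨ ¬p8 ∨ ¬p5) — ¬p8 is true.
  13. (p8 ∨ ¬p5 ∨ p7) — p7 is true.
  14. (¬p9 ∨ p6 ∨ p10) — p10 is true.
  15. (¬p9 ∨ ¬p11 ∨ p8) — ¬p11 is true.
  16. (p10 ∨ ¬p11 ∨ p7) — p10 is true.
  17. (¬p11 ∨ ¬p9 ∨ ¬p5) — ¬p11 is true.
  18. (p11 ∨ ¬p8 ∨ p6) — ¬p8 is true.
  19. (¬p8 ∨ p6 ∨ ¬p1) — ¬p8 is true.
  20. (¬p2 ∨ ¬p4 ∨ ¬p5) — ¬p4 is true.
  21. (p10 ∨ p3 ∨ ¬p1) — p10 is true.
  22. (p9 ∨ p7 ∨ ¬p1) — p9 is true.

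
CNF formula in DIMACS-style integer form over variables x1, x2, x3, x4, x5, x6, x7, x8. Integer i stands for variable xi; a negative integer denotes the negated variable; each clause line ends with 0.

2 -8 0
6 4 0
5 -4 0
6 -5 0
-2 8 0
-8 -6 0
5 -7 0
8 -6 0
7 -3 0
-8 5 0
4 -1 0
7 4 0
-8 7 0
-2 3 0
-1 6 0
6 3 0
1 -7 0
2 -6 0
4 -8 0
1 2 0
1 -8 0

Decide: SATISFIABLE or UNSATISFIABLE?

UNSATISFIABLE

x8 = True:
  propagation gives x2=True, x6=False, x4=True, x5=True; an empty clause results — contradiction.
x8 = False:
  propagation gives x2=False, x6=False, x4=True, x5=True; an empty clause results — contradiction.
Every branch closes, so no satisfying assignment exists.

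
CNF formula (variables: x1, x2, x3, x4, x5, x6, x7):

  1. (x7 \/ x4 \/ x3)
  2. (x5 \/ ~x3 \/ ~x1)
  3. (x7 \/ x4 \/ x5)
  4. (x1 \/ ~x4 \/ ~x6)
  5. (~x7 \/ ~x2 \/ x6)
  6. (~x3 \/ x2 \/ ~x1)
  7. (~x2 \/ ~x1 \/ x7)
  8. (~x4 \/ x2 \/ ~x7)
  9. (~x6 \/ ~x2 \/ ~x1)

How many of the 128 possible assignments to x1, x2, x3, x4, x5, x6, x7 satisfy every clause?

Split on x1, then x2.
  x1=1, x2=1: a clause becomes empty — 0.
  x1=1, x2=0: x5, x6 free; 2 ways for (x3,x4,x7) × 2^2 = 8.
  x1=0, x2=1: 10 of the 32 assignments to (x3,x4,x5,x6,x7) work.
  x1=0, x2=0: 14 of the 32 assignments to (x3,x4,x5,x6,x7) work.
Total: 0 + 8 + 10 + 14 = 32.

32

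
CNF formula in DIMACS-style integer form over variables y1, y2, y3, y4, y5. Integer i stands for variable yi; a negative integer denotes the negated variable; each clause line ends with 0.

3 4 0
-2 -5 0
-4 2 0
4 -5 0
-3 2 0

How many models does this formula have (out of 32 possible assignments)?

The models are:
  y1=0 y2=1 y3=0 y4=1 y5=0
  y1=0 y2=1 y3=1 y4=0 y5=0
  y1=0 y2=1 y3=1 y4=1 y5=0
  y1=1 y2=1 y3=0 y4=1 y5=0
  y1=1 y2=1 y3=1 y4=0 y5=0
  y1=1 y2=1 y3=1 y4=1 y5=0
Count: 6.

6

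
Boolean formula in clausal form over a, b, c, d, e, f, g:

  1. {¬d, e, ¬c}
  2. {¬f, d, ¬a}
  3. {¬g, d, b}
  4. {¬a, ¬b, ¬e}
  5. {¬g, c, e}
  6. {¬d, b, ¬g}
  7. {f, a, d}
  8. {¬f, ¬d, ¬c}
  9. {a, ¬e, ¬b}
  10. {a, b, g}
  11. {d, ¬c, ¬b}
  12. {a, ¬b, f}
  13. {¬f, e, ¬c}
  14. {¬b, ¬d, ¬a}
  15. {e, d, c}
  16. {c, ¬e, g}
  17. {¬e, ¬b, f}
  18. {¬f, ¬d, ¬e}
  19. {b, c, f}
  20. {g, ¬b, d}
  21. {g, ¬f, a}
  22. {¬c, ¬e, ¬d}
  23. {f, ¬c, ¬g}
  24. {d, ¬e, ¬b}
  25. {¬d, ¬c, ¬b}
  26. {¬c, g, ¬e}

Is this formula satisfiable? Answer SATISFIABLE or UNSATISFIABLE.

Try a = True.
Branch on b: take b = False.
Branch on c: take c = False.
  then f is forced to True.
  then d is forced to True.
  then g is forced to False.
  then e is forced to False.
So a = T  b = F  c = F  d = T  e = F  f = T  g = F is a satisfying assignment.

SATISFIABLE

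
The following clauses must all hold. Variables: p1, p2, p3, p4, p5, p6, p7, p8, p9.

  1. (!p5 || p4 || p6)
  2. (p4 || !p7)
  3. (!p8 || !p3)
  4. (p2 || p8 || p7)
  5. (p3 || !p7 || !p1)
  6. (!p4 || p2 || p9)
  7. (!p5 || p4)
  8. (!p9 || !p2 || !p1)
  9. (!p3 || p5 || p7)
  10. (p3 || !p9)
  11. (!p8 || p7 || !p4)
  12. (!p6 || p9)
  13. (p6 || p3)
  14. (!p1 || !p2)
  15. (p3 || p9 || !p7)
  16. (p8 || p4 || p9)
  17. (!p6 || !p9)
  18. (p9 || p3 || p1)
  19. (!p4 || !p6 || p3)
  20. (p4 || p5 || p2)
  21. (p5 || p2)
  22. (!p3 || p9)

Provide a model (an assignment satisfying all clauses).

p1=0, p2=1, p3=1, p4=1, p5=0, p6=0, p7=1, p8=0, p9=1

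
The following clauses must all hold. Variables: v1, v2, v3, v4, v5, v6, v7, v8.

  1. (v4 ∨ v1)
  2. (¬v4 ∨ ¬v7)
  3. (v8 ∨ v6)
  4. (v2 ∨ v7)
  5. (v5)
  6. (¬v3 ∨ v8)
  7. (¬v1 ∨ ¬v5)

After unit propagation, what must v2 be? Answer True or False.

True

(v5) is a unit clause: v5 = True.
In (¬v1 ∨ ¬v5), ¬v5 is now false; ¬v1 must hold, so v1 = False.
From (v1 ∨ v4) and v1 = False: v4 = True.
From (¬v7 ∨ ¬v4) and v4 = True: v7 = False.
(v2 ∨ v7): since v7 = False, the clause reduces to (v2). v2 = True.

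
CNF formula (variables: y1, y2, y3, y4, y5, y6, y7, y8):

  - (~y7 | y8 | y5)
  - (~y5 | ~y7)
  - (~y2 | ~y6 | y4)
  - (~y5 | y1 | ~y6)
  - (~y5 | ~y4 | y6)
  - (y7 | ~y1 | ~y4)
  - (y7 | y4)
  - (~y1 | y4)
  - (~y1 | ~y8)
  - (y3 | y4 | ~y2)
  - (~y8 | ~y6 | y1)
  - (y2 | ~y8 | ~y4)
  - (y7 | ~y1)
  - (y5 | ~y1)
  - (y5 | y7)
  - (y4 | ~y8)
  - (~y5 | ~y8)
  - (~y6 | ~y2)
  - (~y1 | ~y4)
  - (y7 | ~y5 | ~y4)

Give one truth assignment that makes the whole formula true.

y1 = 0, y2 = 1, y3 = 0, y4 = 1, y5 = 0, y6 = 0, y7 = 1, y8 = 1

Set y1 = False and propagate.
Set y2 = True and propagate.
  then y6 is forced to False.
The remaining clauses are satisfied by y3 = False, y4 = True, y5 = False, y7 = True, y8 = True.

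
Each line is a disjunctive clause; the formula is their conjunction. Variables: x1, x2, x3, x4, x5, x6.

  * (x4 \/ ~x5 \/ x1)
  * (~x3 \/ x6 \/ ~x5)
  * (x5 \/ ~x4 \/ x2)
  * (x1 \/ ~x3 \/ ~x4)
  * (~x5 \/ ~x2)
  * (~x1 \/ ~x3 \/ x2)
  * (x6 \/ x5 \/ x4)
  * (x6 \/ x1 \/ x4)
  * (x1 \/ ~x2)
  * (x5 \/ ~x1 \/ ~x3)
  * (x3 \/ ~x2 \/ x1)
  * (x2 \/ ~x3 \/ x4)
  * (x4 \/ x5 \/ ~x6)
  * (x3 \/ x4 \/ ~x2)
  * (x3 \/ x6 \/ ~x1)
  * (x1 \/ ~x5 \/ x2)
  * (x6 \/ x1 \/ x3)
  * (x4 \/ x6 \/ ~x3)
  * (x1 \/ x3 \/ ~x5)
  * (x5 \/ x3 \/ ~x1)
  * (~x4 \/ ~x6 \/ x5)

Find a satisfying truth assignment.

Branch on x1: take x1 = True.
Try x2 = False.
  then x3 is forced to False.
  then x6 is forced to True.
  then x5 is forced to True.
x4 is now unconstrained; take x4 = True.
Every clause has at least one true literal under this assignment.

x1=True  x2=False  x3=False  x4=True  x5=True  x6=True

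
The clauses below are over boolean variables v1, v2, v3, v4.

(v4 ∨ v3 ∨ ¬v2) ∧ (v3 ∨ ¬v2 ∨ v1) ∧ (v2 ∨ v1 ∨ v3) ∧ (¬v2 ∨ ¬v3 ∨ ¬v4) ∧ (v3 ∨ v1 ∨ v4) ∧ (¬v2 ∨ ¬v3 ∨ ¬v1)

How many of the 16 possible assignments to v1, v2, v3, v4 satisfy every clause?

8

The models are:
  v1=0 v2=0 v3=1 v4=0
  v1=0 v2=0 v3=1 v4=1
  v1=0 v2=1 v3=1 v4=0
  v1=1 v2=0 v3=0 v4=0
  v1=1 v2=0 v3=0 v4=1
  v1=1 v2=0 v3=1 v4=0
  v1=1 v2=0 v3=1 v4=1
  v1=1 v2=1 v3=0 v4=1
That's 8 in total.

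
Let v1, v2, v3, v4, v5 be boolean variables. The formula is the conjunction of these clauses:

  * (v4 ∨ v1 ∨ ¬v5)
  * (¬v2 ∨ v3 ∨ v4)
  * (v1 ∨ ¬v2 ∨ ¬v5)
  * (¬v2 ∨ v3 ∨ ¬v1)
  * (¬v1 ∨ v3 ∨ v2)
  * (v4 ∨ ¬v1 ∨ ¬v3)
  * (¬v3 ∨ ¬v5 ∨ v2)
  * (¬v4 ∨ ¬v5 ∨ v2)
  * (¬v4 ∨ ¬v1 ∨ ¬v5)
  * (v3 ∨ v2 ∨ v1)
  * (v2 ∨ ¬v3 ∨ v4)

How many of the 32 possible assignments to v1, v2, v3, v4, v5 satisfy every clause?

The models are:
  v1=F v2=F v3=T v4=T v5=F
  v1=F v2=T v3=F v4=T v5=F
  v1=F v2=T v3=T v4=F v5=F
  v1=F v2=T v3=T v4=T v5=F
  v1=T v2=F v3=T v4=T v5=F
  v1=T v2=T v3=T v4=T v5=F
That's 6 in total.

6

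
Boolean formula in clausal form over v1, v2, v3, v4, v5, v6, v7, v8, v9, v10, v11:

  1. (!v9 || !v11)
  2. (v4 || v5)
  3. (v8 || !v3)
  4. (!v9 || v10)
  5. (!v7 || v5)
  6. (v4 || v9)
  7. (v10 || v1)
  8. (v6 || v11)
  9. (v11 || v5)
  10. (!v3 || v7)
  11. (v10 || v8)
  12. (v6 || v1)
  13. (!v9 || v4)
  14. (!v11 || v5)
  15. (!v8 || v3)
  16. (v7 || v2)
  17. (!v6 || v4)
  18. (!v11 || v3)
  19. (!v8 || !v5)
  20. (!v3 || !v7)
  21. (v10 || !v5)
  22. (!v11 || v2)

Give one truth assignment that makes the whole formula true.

v1=False  v2=True  v3=False  v4=True  v5=True  v6=True  v7=False  v8=False  v9=True  v10=True  v11=False

Pure literal: v2 appears only positively; assign v2 = True.
Pure literal: v4 appears only positively; assign v4 = True.
Set v1 = False and propagate.
  then v10 is forced to True.
  then v6 is forced to True.
Try v3 = False.
  then v8 is forced to False.
  then v11 is forced to False.
  then v5 is forced to True.
v7, v9 are now unconstrained; take v7 = False, v9 = True.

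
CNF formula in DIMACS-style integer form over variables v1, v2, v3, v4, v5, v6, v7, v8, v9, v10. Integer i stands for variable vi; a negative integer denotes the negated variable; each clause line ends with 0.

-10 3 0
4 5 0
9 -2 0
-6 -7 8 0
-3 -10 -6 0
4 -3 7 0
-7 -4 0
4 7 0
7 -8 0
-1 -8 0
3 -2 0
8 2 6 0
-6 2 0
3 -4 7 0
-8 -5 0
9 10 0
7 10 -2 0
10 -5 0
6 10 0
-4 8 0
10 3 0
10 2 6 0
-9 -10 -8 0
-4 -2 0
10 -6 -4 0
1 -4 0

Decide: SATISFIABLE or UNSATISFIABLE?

Set v1 = True and propagate.
  then v8 is forced to False.
  then v4 is forced to False.
  then v5 is forced to True.
  then v7 is forced to True.
  then v6 is forced to False.
  then v2 is forced to True.
  then v9 is forced to True.
  then v3 is forced to True.
  then v10 is forced to True.
So v1=T, v2=T, v3=T, v4=F, v5=T, v6=F, v7=T, v8=F, v9=T, v10=T is a satisfying assignment.

SATISFIABLE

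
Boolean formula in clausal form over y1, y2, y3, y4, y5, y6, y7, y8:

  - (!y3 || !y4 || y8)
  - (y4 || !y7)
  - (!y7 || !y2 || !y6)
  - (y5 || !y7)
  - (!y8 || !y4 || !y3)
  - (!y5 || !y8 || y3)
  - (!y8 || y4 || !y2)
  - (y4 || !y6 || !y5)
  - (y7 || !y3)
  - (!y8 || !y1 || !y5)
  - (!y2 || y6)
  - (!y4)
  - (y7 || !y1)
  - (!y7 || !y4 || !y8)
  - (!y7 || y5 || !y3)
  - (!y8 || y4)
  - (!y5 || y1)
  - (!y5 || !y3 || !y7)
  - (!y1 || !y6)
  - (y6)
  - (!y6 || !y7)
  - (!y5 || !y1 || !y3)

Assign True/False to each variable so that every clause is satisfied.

y1=F, y2=T, y3=F, y4=F, y5=F, y6=T, y7=F, y8=F

Check each clause:
  1. (!y3 || !y4 || y8) — !y4 is true.
  2. (y4 || !y7) — !y7 is true.
  3. (!y7 || !y6 || !y2) — !y7 is true.
  4. (!y7 || y5) — !y7 is true.
  5. (!y4 || !y8 || !y3) — !y8 is true.
  6. (!y8 || !y5 || y3) — !y8 is true.
  7. (!y2 || !y8 || y4) — !y8 is true.
  8. (!y5 || !y6 || y4) — !y5 is true.
  9. (y7 || !y3) — !y3 is true.
  10. (!y5 || !y1 || !y8) — !y8 is true.
  11. (y6 || !y2) — y6 is true.
  12. (!y4) — !y4 is true.
  13. (y7 || !y1) — !y1 is true.
  14. (!y4 || !y8 || !y7) — !y8 is true.
  15. (!y3 || y5 || !y7) — !y7 is true.
  16. (y4 || !y8) — !y8 is true.
  17. (!y5 || y1) — !y5 is true.
  18. (!y3 || !y7 || !y5) — !y7 is true.
  19. (!y1 || !y6) — !y1 is true.
  20. (y6) — y6 is true.
  21. (!y6 || !y7) — !y7 is true.
  22. (!y1 || !y3 || !y5) — !y5 is true.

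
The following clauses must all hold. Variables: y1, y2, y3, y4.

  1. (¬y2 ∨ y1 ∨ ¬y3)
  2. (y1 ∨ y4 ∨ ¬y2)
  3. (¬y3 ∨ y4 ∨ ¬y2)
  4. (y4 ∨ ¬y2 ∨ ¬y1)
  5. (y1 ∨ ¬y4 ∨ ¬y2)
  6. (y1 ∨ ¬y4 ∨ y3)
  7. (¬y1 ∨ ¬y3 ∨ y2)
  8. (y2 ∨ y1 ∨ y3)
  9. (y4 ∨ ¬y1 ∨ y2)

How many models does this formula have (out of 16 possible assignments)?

5

The models are:
  y1=0 y2=0 y3=1 y4=0
  y1=0 y2=0 y3=1 y4=1
  y1=1 y2=0 y3=0 y4=1
  y1=1 y2=1 y3=0 y4=1
  y1=1 y2=1 y3=1 y4=1
Count: 5.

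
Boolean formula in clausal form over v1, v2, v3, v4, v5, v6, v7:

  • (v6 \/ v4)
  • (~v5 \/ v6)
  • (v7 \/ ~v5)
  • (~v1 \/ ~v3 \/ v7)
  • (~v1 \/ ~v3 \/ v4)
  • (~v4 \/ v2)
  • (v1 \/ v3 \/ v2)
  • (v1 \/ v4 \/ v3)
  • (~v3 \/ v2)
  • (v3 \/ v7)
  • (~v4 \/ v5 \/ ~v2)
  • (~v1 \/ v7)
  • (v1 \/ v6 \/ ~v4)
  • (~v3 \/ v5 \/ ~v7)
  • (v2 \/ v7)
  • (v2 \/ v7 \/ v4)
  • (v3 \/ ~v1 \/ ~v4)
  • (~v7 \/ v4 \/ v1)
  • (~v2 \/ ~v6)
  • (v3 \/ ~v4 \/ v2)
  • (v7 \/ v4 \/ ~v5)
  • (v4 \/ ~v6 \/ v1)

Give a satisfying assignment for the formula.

Try v1 = True.
  then v7 is forced to True.
For the remaining variables, v2 = False, v3 = False, v4 = False, v5 = True, v6 = True works.

v1=True, v2=False, v3=False, v4=False, v5=True, v6=True, v7=True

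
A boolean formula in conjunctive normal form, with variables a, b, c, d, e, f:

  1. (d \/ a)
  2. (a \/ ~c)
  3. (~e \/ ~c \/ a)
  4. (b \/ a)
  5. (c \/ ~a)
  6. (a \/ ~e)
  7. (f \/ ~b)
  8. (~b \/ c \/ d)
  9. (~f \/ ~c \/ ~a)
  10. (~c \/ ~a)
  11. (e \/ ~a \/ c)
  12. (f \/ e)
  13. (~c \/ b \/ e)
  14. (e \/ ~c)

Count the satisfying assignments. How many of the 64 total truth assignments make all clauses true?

1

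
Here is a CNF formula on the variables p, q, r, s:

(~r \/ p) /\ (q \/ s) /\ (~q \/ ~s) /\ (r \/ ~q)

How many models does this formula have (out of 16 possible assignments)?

4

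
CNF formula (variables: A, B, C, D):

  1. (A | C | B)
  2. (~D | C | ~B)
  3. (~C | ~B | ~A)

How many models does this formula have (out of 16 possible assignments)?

10

Case analysis on B and C:
  B=T, C=T: remaining (A,D) ∈ {(F,F); (F,T)} — 2.
  B=T, C=F: remaining (A,D) ∈ {(F,F); (T,F)} — 2.
  B=F, C=T: remaining (A,D) ∈ {(F,F); (F,T); (T,F); (T,T)} — 4.
  B=F, C=F: remaining (A,D) ∈ {(T,F); (T,T)} — 2.
Total: 2 + 2 + 4 + 2 = 10.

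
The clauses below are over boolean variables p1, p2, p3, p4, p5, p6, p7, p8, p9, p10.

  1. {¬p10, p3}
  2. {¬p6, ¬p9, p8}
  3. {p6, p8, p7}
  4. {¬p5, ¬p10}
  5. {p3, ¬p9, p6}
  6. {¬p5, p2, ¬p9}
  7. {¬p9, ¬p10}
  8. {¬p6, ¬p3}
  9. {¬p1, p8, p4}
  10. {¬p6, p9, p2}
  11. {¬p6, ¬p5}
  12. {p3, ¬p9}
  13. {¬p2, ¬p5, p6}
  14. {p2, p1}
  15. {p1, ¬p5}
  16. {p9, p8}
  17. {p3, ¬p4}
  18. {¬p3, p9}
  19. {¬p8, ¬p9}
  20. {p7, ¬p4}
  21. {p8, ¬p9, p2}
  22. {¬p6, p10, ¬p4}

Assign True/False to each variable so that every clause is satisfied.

p1=T, p2=T, p3=F, p4=F, p5=F, p6=F, p7=F, p8=T, p9=F, p10=F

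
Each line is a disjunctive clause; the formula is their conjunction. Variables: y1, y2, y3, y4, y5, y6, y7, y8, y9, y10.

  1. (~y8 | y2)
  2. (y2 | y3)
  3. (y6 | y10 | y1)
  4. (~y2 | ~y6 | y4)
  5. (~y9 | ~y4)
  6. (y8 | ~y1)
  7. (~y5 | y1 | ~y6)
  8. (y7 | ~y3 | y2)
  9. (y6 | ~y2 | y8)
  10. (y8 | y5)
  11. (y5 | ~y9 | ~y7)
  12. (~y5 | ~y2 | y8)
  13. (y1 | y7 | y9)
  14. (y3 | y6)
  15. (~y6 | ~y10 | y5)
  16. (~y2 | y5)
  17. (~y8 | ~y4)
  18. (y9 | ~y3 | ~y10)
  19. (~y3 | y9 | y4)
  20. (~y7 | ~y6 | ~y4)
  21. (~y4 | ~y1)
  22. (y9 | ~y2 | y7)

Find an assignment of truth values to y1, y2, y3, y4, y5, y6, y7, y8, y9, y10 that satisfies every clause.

Try y1 = True.
  then y8 is forced to True.
  then y2 is forced to True.
  then y5 is forced to True.
  then y4 is forced to False.
  then y6 is forced to False.
  then y3 is forced to True.
  then y9 is forced to True.
y7, y10 are now unconstrained; take y7 = False, y10 = False.
Every clause has at least one true literal under this assignment.

y1 = True, y2 = True, y3 = True, y4 = False, y5 = True, y6 = False, y7 = False, y8 = True, y9 = True, y10 = False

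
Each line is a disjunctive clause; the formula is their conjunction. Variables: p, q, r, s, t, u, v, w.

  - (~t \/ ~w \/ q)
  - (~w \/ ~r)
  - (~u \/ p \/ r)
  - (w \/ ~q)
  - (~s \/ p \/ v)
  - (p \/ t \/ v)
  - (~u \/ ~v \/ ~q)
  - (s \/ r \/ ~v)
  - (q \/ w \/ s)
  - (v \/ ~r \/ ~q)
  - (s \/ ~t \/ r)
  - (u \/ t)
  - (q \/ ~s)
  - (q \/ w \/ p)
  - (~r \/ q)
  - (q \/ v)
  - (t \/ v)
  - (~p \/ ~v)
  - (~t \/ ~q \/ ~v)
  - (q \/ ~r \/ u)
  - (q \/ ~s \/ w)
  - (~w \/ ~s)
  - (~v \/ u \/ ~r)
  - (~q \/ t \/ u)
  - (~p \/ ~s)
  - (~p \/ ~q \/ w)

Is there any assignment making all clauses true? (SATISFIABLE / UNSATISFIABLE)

UNSATISFIABLE

q = True:
  propagation gives w=True, r=False, s=False, v=False; an empty clause results — contradiction.
q = False:
  propagation gives s=False, w=True, t=False, r=False; an empty clause results — contradiction.
Every branch closes, so no satisfying assignment exists.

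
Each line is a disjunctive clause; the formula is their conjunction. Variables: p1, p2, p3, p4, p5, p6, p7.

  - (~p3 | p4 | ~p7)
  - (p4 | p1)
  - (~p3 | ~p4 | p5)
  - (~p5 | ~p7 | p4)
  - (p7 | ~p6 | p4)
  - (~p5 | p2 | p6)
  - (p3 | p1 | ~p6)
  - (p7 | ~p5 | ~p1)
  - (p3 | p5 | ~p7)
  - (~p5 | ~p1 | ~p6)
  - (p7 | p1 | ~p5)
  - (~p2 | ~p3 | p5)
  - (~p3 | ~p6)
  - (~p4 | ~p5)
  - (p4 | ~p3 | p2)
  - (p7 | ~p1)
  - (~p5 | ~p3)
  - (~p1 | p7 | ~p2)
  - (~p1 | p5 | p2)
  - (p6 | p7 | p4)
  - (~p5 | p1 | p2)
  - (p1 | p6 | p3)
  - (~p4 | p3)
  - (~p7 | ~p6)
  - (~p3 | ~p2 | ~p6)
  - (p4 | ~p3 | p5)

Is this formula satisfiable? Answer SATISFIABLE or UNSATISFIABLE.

UNSATISFIABLE

p5 = True:
  propagation gives p4=False, p1=True, p7=False; an empty clause results — contradiction.
p5 = False:
  p3 = True:
    propagation gives p4=False; an empty clause results — contradiction.
  p3 = False:
    propagation gives p7=False, p1=False, p4=True; an empty clause results — contradiction.
Every branch closes, so no satisfying assignment exists.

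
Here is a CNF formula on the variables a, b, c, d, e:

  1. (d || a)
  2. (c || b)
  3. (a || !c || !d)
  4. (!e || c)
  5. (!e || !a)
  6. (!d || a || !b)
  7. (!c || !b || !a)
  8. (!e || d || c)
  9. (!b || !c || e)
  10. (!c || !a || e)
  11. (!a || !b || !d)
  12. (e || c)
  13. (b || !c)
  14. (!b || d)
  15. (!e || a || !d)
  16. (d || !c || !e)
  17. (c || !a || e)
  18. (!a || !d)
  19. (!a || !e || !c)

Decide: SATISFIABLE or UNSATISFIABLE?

c = True:
  propagation gives b=True, a=False, d=True; an empty clause results — contradiction.
c = False:
  propagation gives b=True, e=False; an empty clause results — contradiction.
Every branch closes, so no satisfying assignment exists.

UNSATISFIABLE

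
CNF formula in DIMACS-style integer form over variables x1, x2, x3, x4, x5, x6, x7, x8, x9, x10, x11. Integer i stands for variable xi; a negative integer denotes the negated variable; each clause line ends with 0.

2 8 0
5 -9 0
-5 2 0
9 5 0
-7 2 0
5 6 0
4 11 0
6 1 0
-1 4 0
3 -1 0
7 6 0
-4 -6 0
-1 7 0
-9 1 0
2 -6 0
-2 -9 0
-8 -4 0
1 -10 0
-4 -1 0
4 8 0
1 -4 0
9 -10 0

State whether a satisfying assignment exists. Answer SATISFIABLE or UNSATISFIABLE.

SATISFIABLE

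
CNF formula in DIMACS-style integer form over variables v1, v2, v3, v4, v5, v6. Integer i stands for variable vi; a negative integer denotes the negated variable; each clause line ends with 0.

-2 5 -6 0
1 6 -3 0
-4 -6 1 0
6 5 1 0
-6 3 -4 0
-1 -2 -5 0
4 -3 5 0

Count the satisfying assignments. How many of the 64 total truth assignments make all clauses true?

24

Split on v6, then v1.
  v6=T, v1=T: 5 of the 16 assignments to (v2,v3,v4,v5) work.
  v6=T, v1=F: 5 of the 16 assignments to (v2,v3,v4,v5) work.
  v6=F, v1=T: 10 of the 16 assignments to (v2,v3,v4,v5) work.
  v6=F, v1=F: remaining (v2,v3,v4,v5) ∈ {(F,F,F,T); (F,F,T,T); (T,F,F,T); (T,F,T,T)} — 4.
Total: 5 + 5 + 10 + 4 = 24.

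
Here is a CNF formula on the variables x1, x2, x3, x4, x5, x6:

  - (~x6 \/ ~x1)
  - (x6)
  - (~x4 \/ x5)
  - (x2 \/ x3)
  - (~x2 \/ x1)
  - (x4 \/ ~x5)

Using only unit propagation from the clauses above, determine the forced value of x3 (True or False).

True

Unit clause (x6) sets x6 = True.
In (~x1 \/ ~x6), ~x6 is now false; ~x1 must hold, so x1 = False.
(~x2 \/ x1) with x1 = False leaves only ~x2, so x2 = False.
(x2 \/ x3) with x2 = False leaves only x3, so x3 = True.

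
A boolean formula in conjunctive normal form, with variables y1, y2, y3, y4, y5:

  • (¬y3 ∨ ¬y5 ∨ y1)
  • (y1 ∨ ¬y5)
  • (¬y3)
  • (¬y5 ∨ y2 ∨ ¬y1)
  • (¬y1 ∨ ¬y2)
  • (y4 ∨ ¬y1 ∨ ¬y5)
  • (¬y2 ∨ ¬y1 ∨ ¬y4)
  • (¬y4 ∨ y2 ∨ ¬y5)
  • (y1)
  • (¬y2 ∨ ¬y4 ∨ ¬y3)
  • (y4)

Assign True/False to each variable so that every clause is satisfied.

y1 = T, y2 = F, y3 = F, y4 = T, y5 = F

(¬y3) is a unit clause, so y3 = False.
(y1) is a unit clause, so y1 = True.
The clause (¬y2) is unit: y2 must be False.
The clause (¬y5) is unit: y5 must be False.
(y4) is a unit clause, so y4 = True.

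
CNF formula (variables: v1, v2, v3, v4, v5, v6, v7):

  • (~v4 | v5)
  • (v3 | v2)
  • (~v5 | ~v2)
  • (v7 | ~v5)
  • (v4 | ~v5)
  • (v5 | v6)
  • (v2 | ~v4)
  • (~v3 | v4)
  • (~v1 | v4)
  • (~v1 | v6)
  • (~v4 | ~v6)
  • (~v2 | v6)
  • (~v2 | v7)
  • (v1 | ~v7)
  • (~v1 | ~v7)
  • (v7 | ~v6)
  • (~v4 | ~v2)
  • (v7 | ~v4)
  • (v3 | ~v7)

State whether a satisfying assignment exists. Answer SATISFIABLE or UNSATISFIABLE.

v4 = True:
  propagation gives v5=True, v2=False; an empty clause results — contradiction.
v4 = False:
  propagation gives v5=False, v6=True, v3=False, v2=True; an empty clause results — contradiction.
Every branch closes, so no satisfying assignment exists.

UNSATISFIABLE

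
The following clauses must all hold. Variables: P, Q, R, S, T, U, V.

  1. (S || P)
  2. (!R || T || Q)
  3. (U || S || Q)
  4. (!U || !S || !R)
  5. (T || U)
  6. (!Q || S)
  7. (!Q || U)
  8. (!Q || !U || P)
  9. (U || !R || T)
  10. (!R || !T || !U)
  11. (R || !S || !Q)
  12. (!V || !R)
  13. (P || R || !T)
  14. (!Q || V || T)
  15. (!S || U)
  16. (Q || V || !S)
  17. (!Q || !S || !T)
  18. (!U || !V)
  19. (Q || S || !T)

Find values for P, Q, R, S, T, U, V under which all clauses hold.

P=True, Q=False, R=False, S=False, T=False, U=True, V=False

Check each clause:
  1. (S || P) — P is true.
  2. (!R || Q || T) — !R is true.
  3. (U || Q || S) — U is true.
  4. (!S || !R || !U) — !S is true.
  5. (U || T) — U is true.
  6. (S || !Q) — !Q is true.
  7. (U || !Q) — U is true.
  8. (!U || P || !Q) — P is true.
  9. (U || T || !R) — !R is true.
  10. (!T || !R || !U) — !T is true.
  11. (!Q || !S || R) — !S is true.
  12. (!V || !R) — !V is true.
  13. (!T || R || P) — P is true.
  14. (!Q || V || T) — !Q is true.
  15. (U || !S) — !S is true.
  16. (Q || V || !S) — !S is true.
  17. (!S || !T || !Q) — !T is true.
  18. (!V || !U) — !V is true.
  19. (Q || !T || S) — !T is true.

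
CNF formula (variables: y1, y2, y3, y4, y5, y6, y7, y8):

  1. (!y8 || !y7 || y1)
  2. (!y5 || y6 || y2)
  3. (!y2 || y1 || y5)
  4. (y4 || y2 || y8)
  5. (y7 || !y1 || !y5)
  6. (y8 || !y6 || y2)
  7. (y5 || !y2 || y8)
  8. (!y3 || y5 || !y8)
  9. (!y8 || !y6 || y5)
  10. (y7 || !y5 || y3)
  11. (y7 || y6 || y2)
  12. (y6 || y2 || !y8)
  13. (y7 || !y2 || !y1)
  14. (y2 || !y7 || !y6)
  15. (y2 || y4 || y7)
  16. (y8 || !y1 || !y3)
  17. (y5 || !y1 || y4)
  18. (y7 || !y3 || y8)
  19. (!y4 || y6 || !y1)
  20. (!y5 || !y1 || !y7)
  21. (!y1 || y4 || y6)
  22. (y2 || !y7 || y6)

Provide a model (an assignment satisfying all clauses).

Try y1 = False.
For the remaining variables, y2 = True, y3 = True, y4 = False, y5 = True, y6 = False, y7 = True, y8 = False works.
Every clause has at least one true literal under this assignment.

y1=F, y2=T, y3=T, y4=F, y5=T, y6=F, y7=T, y8=F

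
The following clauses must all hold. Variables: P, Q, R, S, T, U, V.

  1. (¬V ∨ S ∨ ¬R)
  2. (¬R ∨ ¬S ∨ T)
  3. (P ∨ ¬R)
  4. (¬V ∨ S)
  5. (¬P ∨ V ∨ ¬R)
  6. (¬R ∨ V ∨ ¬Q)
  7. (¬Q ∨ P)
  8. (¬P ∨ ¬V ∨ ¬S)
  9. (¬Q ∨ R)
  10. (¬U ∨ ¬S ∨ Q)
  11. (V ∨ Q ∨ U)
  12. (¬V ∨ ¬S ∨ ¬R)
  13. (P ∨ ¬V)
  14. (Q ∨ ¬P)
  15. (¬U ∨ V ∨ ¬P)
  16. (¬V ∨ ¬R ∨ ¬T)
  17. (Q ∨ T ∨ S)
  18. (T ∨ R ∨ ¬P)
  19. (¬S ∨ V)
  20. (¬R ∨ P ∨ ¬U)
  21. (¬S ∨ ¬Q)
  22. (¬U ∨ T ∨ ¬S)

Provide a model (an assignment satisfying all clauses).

Set P = False and propagate.
  then R is forced to False.
  then Q is forced to False.
  then V is forced to False.
  then U is forced to True.
  then S is forced to False.
  then T is forced to True.

P=False  Q=False  R=False  S=False  T=True  U=True  V=False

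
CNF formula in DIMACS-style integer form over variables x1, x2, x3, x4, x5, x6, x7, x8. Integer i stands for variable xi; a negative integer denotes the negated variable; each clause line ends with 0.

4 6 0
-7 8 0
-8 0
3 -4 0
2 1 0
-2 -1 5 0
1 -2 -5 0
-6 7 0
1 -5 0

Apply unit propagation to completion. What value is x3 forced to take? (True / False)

True

(~x8) stands alone — x8 = False.
From (~x7 \/ x8) and x8 = False: x7 = False.
(x7 \/ ~x6): since x7 = False, the clause reduces to (~x6). x6 = False.
In (x4 \/ x6), x6 is now false; x4 must hold, so x4 = True.
In (x3 \/ ~x4), ~x4 is now false; x3 must hold, so x3 = True.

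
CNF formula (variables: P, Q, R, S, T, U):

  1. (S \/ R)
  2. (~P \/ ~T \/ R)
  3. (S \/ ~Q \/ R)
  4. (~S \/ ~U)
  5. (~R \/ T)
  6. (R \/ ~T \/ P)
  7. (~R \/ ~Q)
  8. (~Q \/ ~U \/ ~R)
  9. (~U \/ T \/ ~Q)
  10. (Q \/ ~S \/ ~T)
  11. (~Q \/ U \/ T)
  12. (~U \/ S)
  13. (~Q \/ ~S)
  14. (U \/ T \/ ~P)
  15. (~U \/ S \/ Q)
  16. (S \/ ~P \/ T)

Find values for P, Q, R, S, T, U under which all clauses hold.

P=F, Q=F, R=T, S=F, T=T, U=F

Branch on P: take P = False.
The remaining clauses are satisfied by Q = False, R = True, S = False, T = True, U = False.
Every clause has at least one true literal under this assignment.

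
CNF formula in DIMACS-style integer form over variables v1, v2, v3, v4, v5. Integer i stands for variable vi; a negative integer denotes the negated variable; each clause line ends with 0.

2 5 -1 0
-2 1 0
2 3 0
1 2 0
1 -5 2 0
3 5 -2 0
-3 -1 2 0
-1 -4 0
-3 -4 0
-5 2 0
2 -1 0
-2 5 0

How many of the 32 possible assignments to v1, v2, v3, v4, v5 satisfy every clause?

2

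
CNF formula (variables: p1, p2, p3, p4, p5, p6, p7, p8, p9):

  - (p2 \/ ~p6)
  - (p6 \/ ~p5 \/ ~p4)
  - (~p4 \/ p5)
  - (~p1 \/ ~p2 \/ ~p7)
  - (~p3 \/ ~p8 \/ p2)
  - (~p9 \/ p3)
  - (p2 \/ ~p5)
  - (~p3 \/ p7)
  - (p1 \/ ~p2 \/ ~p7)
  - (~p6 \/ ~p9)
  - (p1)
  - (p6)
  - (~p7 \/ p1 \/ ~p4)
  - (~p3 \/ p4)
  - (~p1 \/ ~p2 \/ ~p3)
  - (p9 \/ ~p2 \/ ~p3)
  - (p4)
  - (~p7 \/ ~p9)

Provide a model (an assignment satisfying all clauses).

p1=True, p2=True, p3=False, p4=True, p5=True, p6=True, p7=False, p8=True, p9=False

Check each clause:
  1. (p2 \/ ~p6) — p2 is true.
  2. (p6 \/ ~p4 \/ ~p5) — p6 is true.
  3. (~p4 \/ p5) — p5 is true.
  4. (~p1 \/ ~p7 \/ ~p2) — ~p7 is true.
  5. (p2 \/ ~p3 \/ ~p8) — p2 is true.
  6. (~p9 \/ p3) — ~p9 is true.
  7. (p2 \/ ~p5) — p2 is true.
  8. (~p3 \/ p7) — ~p3 is true.
  9. (p1 \/ ~p2 \/ ~p7) — p1 is true.
  10. (~p6 \/ ~p9) — ~p9 is true.
  11. (p1) — p1 is true.
  12. (p6) — p6 is true.
  13. (~p4 \/ p1 \/ ~p7) — p1 is true.
  14. (~p3 \/ p4) — p4 is true.
  15. (~p2 \/ ~p1 \/ ~p3) — ~p3 is true.
  16. (p9 \/ ~p3 \/ ~p2) — ~p3 is true.
  17. (p4) — p4 is true.
  18. (~p7 \/ ~p9) — ~p7 is true.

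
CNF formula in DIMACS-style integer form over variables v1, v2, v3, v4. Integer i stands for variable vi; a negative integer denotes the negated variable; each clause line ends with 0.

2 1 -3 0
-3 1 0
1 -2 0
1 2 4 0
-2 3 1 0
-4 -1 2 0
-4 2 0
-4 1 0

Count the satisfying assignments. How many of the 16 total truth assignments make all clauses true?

6

The models are:
  v1=T v2=F v3=F v4=F
  v1=T v2=F v3=T v4=F
  v1=T v2=T v3=F v4=F
  v1=T v2=T v3=F v4=T
  v1=T v2=T v3=T v4=F
  v1=T v2=T v3=T v4=T
Count: 6.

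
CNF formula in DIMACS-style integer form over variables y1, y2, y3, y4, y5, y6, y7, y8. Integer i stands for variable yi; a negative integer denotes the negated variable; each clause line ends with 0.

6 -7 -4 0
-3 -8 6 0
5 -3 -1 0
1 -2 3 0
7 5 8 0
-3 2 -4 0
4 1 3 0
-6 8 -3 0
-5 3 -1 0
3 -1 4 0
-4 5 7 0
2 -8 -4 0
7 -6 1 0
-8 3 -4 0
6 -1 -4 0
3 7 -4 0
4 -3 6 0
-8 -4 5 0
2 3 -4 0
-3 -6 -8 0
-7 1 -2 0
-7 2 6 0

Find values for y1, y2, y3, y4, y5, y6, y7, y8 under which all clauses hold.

y1=False, y2=True, y3=True, y4=True, y5=True, y6=False, y7=False, y8=False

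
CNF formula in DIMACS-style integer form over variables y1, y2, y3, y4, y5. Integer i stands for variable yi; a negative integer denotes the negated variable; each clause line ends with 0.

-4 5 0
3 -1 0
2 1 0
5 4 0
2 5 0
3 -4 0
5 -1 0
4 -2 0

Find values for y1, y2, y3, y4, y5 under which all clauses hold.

Pure literal: y3 appears only positively; assign y3 = True.
Pure literal: y5 appears only positively; assign y5 = True.
Try y1 = True.
Set y2 = False and propagate.
y4 is now unconstrained; take y4 = False.
Check each clause:
  1. (~y4 \/ y5) — ~y4 is true.
  2. (~y1 \/ y3) — y3 is true.
  3. (y1 \/ y2) — y1 is true.
  4. (y4 \/ y5) — y5 is true.
  5. (y5 \/ y2) — y5 is true.
  6. (y3 \/ ~y4) — y3 is true.
  7. (y5 \/ ~y1) — y5 is true.
  8. (y4 \/ ~y2) — ~y2 is true.

y1 = T  y2 = F  y3 = T  y4 = F  y5 = T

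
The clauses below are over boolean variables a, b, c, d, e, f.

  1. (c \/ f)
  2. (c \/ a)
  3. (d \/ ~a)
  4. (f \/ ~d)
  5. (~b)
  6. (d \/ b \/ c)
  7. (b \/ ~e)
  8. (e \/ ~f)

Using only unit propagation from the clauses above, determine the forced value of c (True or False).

True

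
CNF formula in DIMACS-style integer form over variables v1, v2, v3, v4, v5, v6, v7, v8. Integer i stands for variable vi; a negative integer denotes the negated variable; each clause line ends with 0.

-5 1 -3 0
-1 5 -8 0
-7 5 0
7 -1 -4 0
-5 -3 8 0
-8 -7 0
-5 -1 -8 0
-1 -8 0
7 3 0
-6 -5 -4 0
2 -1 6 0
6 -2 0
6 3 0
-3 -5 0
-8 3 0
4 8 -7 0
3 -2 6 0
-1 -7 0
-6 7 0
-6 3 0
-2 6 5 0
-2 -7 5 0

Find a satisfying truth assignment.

v1=F, v2=F, v3=T, v4=F, v5=F, v6=F, v7=F, v8=F

Set v1 = False and propagate.
Branch on v2: take v2 = False.
Try v3 = True.
  then v5 is forced to False.
  then v7 is forced to False.
  then v6 is forced to False.
v4, v8 are now unconstrained; take v4 = False, v8 = False.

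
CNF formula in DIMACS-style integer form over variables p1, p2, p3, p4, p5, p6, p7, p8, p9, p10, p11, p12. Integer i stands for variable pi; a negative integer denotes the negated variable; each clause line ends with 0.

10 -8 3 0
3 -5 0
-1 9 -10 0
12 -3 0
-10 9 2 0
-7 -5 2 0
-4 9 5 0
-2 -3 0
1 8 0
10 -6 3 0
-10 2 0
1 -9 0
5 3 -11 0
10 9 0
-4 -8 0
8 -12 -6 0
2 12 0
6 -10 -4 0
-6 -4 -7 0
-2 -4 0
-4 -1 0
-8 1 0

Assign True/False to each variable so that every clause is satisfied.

p1=1, p2=1, p3=0, p4=0, p5=0, p6=1, p7=1, p8=1, p9=1, p10=1, p11=0, p12=0

Pure literal: p4 appears only negated; assign p4 = False.
Pure literal: p11 appears only negated; assign p11 = False.
Try p1 = True.
The remaining clauses are satisfied by p2 = True, p3 = False, p5 = False, p6 = True, p7 = True, p8 = True, p9 = True, p10 = True, p12 = False.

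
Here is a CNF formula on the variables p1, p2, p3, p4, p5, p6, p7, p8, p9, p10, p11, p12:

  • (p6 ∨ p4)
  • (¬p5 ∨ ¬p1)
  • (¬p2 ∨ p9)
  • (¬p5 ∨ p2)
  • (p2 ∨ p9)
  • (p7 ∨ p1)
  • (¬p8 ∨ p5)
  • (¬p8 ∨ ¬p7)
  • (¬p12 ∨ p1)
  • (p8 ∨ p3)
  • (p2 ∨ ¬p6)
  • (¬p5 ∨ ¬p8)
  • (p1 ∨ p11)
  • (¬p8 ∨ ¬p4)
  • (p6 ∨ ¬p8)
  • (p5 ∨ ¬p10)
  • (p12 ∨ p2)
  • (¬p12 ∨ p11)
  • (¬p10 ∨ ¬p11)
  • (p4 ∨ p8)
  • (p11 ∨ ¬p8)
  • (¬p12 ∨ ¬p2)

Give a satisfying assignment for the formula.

p3 occurs only positively in the remaining clauses — set p3 = True.
Pure literal: p9 appears only positively; assign p9 = True.
Set p1 = True and propagate.
  then p5 is forced to False.
  then p8 is forced to False.
  then p10 is forced to False.
  then p4 is forced to True.
Branch on p2: take p2 = True.
  then p12 is forced to False.
p6, p7, p11 are now unconstrained; take p6 = False, p7 = False, p11 = True.

p1=True  p2=True  p3=True  p4=True  p5=False  p6=False  p7=False  p8=False  p9=True  p10=False  p11=True  p12=False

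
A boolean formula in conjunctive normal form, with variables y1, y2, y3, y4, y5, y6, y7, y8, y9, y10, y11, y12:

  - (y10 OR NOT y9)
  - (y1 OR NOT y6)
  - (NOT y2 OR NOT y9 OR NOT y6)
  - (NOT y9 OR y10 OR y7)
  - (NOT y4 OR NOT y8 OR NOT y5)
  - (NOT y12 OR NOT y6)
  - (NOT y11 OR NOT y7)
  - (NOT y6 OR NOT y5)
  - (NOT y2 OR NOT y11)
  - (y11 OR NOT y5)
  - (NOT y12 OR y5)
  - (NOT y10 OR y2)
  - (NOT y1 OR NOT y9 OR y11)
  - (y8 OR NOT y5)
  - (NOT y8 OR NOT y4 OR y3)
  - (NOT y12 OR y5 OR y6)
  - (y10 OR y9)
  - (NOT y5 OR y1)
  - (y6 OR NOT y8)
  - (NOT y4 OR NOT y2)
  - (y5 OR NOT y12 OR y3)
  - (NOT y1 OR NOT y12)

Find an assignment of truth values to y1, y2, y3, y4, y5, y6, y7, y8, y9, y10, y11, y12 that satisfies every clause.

y1 = 0, y2 = 1, y3 = 1, y4 = 0, y5 = 0, y6 = 0, y7 = 0, y8 = 0, y9 = 0, y10 = 1, y11 = 0, y12 = 0

Pure literal: y3 appears only positively; assign y3 = True.
Pure literal: y4 appears only negated; assign y4 = False.
Try y1 = False.
  then y6 is forced to False.
  then y5 is forced to False.
  then y12 is forced to False.
  then y8 is forced to False.
Set y2 = True and propagate.
  then y11 is forced to False.
Set y7 = False and propagate.
The remaining clauses are satisfied by y9 = False, y10 = True.
Every clause has at least one true literal under this assignment.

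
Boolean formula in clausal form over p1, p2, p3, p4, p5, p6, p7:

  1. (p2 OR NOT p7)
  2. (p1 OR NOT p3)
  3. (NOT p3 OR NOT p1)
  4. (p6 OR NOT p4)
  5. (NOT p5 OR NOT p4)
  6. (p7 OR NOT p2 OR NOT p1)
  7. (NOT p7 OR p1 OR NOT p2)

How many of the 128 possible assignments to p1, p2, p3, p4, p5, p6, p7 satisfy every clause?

20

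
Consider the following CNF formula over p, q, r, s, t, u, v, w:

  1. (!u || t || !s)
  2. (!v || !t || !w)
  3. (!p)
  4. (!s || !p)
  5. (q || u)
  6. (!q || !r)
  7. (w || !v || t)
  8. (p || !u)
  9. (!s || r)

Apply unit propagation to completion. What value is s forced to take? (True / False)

False

(!p) is a unit clause: p = False.
(p || !u) with p = False leaves only !u, so u = False.
From (u || q) and u = False: q = True.
(!q || !r): since q = True, the clause reduces to (!r). r = False.
In (!s || r), r is now false; !s must hold, so s = False.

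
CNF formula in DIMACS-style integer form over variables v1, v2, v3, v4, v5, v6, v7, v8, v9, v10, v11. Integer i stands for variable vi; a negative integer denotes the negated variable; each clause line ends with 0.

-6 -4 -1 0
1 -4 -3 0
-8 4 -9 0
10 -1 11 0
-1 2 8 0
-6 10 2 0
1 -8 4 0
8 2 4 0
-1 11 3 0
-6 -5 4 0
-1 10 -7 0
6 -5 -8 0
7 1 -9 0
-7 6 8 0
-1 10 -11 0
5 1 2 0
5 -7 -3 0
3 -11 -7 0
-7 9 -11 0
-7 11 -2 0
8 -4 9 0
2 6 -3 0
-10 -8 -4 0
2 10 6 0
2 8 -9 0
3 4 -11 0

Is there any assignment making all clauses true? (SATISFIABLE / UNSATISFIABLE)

SATISFIABLE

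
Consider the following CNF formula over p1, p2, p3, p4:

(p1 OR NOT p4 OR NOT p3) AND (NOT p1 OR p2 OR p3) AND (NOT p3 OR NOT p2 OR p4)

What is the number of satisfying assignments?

10

Split on p3, then p1.
  p3=T, p1=T: remaining (p2,p4) ∈ {(F,F); (F,T); (T,T)} — 3.
  p3=T, p1=F: remaining (p2,p4) ∈ {(F,F)} — 1.
  p3=F, p1=T: remaining (p2,p4) ∈ {(T,F); (T,T)} — 2.
  p3=F, p1=F: remaining (p2,p4) ∈ {(F,F); (F,T); (T,F); (T,T)} — 4.
Total: 3 + 1 + 2 + 4 = 10.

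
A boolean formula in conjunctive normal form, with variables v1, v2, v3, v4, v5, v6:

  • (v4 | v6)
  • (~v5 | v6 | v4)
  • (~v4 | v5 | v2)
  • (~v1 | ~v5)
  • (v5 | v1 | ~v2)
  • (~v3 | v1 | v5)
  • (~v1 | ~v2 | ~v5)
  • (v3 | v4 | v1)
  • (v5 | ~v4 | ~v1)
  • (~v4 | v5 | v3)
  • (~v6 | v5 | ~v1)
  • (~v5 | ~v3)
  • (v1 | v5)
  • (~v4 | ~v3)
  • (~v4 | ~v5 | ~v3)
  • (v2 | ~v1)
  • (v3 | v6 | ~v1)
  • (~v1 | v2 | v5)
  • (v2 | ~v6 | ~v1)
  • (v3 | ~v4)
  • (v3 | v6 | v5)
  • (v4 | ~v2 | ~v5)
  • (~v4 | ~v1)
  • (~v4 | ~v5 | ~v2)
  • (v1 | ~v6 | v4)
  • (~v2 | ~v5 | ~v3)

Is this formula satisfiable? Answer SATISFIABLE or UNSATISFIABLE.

v5 = True:
  propagation gives v1=False, v3=False, v4=True; an empty clause results — contradiction.
v5 = False:
  propagation gives v1=True, v4=False, v6=True; an empty clause results — contradiction.
Every branch closes, so no satisfying assignment exists.

UNSATISFIABLE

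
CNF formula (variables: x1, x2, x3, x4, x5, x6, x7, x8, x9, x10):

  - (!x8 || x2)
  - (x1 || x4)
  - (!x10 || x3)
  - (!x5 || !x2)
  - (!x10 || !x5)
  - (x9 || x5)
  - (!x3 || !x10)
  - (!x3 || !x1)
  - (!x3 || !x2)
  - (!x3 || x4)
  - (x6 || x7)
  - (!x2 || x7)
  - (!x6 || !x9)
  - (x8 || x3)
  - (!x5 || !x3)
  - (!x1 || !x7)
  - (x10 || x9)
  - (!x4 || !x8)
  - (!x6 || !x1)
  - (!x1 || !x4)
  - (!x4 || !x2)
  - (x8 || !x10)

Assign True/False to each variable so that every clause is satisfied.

x1=F, x2=F, x3=T, x4=T, x5=F, x6=F, x7=T, x8=F, x9=T, x10=F

Branch on x1: take x1 = False.
  then x4 is forced to True.
  then x8 is forced to False.
  then x3 is forced to True.
  then x10 is forced to False.
  then x2 is forced to False.
  then x5 is forced to False.
  then x9 is forced to True.
  then x6 is forced to False.
  then x7 is forced to True.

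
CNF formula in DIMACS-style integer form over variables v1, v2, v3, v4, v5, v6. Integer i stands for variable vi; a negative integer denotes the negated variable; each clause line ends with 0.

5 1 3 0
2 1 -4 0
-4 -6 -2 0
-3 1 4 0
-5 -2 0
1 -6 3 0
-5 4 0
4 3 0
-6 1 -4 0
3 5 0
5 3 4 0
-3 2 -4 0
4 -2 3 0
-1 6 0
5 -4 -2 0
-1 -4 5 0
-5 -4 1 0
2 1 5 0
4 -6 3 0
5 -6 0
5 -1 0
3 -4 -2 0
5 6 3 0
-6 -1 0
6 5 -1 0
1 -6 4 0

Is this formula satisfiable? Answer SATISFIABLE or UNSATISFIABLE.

v4 = True:
  v1 = True:
    propagation gives v6=True; an empty clause results — contradiction.
  v1 = False:
    propagation gives v2=True, v6=False, v5=False; an empty clause results — contradiction.
v4 = False:
  propagation gives v5=False, v3=True, v1=True; an empty clause results — contradiction.
Every branch closes, so no satisfying assignment exists.

UNSATISFIABLE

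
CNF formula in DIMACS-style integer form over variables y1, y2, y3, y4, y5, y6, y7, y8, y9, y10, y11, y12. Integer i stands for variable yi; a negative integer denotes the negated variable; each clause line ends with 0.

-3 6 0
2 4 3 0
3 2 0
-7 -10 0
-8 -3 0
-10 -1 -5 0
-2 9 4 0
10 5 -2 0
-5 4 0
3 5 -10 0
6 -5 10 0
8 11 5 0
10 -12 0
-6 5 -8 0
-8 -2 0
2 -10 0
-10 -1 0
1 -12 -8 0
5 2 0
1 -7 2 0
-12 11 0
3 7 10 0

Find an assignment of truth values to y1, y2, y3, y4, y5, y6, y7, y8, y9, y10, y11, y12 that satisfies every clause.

y4 occurs only positively in the remaining clauses — set y4 = True.
y9 occurs only positively in the remaining clauses — set y9 = True.
Branch on y1: take y1 = False.
Try y2 = True.
  then y8 is forced to False.
Set y3 = True and propagate.
  then y6 is forced to True.
For the remaining variables, y5 = False, y7 = False, y10 = True, y11 = True, y12 = False works.
Every clause has at least one true literal under this assignment.

y1=F  y2=T  y3=T  y4=T  y5=F  y6=T  y7=F  y8=F  y9=T  y10=T  y11=T  y12=F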